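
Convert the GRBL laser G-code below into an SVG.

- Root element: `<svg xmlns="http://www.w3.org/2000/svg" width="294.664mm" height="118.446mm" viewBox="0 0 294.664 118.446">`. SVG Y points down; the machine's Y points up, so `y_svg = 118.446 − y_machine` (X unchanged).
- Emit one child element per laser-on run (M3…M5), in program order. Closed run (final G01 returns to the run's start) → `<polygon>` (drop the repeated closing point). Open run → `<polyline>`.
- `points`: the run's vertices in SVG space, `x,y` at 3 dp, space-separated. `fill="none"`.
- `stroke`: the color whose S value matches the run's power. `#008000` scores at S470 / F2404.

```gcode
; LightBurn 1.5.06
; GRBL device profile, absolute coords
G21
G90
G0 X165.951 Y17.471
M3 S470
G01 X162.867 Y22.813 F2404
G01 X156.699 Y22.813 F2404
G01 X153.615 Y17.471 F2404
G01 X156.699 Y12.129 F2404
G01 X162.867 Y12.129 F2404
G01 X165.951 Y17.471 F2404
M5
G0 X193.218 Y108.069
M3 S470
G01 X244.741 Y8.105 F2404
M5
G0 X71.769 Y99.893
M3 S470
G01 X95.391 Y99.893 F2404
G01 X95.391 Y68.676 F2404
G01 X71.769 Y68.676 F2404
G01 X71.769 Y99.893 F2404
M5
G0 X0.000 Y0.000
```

<svg xmlns="http://www.w3.org/2000/svg" width="294.664mm" height="118.446mm" viewBox="0 0 294.664 118.446">
  <polygon points="165.951,100.975 162.867,95.633 156.699,95.633 153.615,100.975 156.699,106.317 162.867,106.317" fill="none" stroke="#008000"/>
  <polyline points="193.218,10.377 244.741,110.341" fill="none" stroke="#008000"/>
  <polygon points="71.769,18.553 95.391,18.553 95.391,49.770 71.769,49.770" fill="none" stroke="#008000"/>
</svg>

Machine Y-up, SVG Y-down with viewBox height 118.446, so y_svg = 118.446 − y_machine; X carries over. Every run uses S470, so all elements get stroke `#008000` (score).

Run 1: The run returns to its start, so emit a `<polygon>` with points (Y-flipped): 165.951,100.975 162.867,95.633 156.699,95.633 153.615,100.975 156.699,106.317 162.867,106.317.

Run 2: The run is open, so emit a `<polyline>` with points (Y-flipped): 193.218,10.377 244.741,110.341.

Run 3: The run returns to its start, so emit a `<polygon>` with points (Y-flipped): 71.769,18.553 95.391,18.553 95.391,49.770 71.769,49.770.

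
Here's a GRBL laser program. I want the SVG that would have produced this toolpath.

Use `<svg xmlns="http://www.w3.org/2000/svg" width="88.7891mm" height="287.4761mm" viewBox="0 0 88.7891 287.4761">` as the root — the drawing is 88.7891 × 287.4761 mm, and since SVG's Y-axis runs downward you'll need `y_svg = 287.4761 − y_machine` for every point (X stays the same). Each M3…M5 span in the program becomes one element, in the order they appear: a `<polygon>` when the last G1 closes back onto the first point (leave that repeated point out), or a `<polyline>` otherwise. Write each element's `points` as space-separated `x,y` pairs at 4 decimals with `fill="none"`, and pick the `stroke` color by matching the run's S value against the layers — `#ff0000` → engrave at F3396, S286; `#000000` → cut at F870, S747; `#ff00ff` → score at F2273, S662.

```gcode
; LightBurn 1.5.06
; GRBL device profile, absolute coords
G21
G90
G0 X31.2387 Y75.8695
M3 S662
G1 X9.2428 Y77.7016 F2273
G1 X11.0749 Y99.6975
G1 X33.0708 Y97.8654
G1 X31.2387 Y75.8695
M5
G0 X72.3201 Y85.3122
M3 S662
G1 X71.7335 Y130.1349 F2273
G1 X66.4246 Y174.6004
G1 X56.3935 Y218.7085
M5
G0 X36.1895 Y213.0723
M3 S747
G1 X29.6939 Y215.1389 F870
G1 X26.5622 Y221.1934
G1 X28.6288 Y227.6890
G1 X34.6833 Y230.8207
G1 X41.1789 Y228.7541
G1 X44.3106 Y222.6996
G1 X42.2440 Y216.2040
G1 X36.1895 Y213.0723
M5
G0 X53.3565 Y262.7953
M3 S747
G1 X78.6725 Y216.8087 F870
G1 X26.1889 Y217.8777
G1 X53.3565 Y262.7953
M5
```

<svg xmlns="http://www.w3.org/2000/svg" width="88.7891mm" height="287.4761mm" viewBox="0 0 88.7891 287.4761">
  <polygon points="31.2387,211.6066 9.2428,209.7745 11.0749,187.7786 33.0708,189.6107" fill="none" stroke="#ff00ff"/>
  <polyline points="72.3201,202.1639 71.7335,157.3412 66.4246,112.8757 56.3935,68.7676" fill="none" stroke="#ff00ff"/>
  <polygon points="36.1895,74.4038 29.6939,72.3372 26.5622,66.2827 28.6288,59.7871 34.6833,56.6554 41.1789,58.7220 44.3106,64.7765 42.2440,71.2721" fill="none" stroke="#000000"/>
  <polygon points="53.3565,24.6808 78.6725,70.6674 26.1889,69.5984" fill="none" stroke="#000000"/>
</svg>

y_svg = 287.4761 − y_m.

[1] S662→`#ff00ff` (score); closed run; points: 31.2387,211.6066 9.2428,209.7745 11.0749,187.7786 33.0708,189.6107

[2] S662→`#ff00ff` (score); open run; points: 72.3201,202.1639 71.7335,157.3412 66.4246,112.8757 56.3935,68.7676

[3] S747→`#000000` (cut); closed run; points: 36.1895,74.4038 29.6939,72.3372 26.5622,66.2827 28.6288,59.7871 34.6833,56.6554 41.1789,58.7220 44.3106,64.7765 42.2440,71.2721

[4] S747→`#000000` (cut); closed run; points: 53.3565,24.6808 78.6725,70.6674 26.1889,69.5984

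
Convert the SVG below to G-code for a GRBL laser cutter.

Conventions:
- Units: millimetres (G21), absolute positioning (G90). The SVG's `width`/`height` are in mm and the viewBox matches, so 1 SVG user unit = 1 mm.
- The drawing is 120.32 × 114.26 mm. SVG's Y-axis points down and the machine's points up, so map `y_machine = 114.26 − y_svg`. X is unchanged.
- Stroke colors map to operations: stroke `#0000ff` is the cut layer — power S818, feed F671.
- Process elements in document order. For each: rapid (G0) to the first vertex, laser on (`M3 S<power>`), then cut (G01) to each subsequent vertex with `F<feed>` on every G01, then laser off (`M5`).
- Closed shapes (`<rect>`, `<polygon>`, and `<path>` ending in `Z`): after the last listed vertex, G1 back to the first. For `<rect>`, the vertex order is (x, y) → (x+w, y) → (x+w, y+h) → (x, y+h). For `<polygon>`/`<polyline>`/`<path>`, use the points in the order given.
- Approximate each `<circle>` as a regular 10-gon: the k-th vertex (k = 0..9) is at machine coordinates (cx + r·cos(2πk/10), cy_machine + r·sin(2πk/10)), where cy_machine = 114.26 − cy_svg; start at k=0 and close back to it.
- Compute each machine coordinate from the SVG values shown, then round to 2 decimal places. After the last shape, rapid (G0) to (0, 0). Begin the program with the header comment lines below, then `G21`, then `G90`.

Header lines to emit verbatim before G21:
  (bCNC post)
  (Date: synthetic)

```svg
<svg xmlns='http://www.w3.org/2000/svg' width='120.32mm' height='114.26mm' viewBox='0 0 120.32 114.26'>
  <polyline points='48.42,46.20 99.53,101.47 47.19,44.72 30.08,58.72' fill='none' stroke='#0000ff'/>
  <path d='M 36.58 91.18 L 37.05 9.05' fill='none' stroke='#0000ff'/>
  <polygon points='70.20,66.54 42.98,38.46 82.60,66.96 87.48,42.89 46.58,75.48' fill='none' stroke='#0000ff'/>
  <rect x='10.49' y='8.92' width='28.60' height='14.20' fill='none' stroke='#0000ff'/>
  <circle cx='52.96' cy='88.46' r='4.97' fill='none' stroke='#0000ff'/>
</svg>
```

1 u = 1 mm; y_m = 114.26 − y.

[1] `<polyline>` open polyline, #0000ff→cut S818 F671: (48.42,68.06) → (99.53,12.79) → (47.19,69.54) → (30.08,55.54)

[2] `<path>` line segment, #0000ff→cut S818 F671: (36.58,23.08) → (37.05,105.21)

[3] `<polygon>` closed polygon, #0000ff→cut S818 F671: (70.20,47.72) → (42.98,75.80) → (82.60,47.30) → (87.48,71.37) → (46.58,38.78) → (70.20,47.72) (closed)

[4] `<rect>` rectangle, #0000ff→cut S818 F671: (10.49,105.34) → (39.09,105.34) → (39.09,91.14) → (10.49,91.14) → (10.49,105.34) (closed)

[5] `<circle>` circle, #0000ff→cut S818 F671: (57.93,25.80) → (56.98,28.72) → (54.50,30.53) → (51.42,30.53) → (48.94,28.72) → (47.99,25.80) → (48.94,22.88) → (51.42,21.07) → (54.50,21.07) → (56.98,22.88) → (57.93,25.80) (closed)

(bCNC post)
(Date: synthetic)
G21
G90
G0 X48.42 Y68.06
M3 S818
G01 X99.53 Y12.79 F671
G01 X47.19 Y69.54 F671
G01 X30.08 Y55.54 F671
M5
G0 X36.58 Y23.08
M3 S818
G01 X37.05 Y105.21 F671
M5
G0 X70.20 Y47.72
M3 S818
G01 X42.98 Y75.80 F671
G01 X82.60 Y47.30 F671
G01 X87.48 Y71.37 F671
G01 X46.58 Y38.78 F671
G01 X70.20 Y47.72 F671
M5
G0 X10.49 Y105.34
M3 S818
G01 X39.09 Y105.34 F671
G01 X39.09 Y91.14 F671
G01 X10.49 Y91.14 F671
G01 X10.49 Y105.34 F671
M5
G0 X57.93 Y25.80
M3 S818
G01 X56.98 Y28.72 F671
G01 X54.50 Y30.53 F671
G01 X51.42 Y30.53 F671
G01 X48.94 Y28.72 F671
G01 X47.99 Y25.80 F671
G01 X48.94 Y22.88 F671
G01 X51.42 Y21.07 F671
G01 X54.50 Y21.07 F671
G01 X56.98 Y22.88 F671
G01 X57.93 Y25.80 F671
M5
G0 X0.00 Y0.00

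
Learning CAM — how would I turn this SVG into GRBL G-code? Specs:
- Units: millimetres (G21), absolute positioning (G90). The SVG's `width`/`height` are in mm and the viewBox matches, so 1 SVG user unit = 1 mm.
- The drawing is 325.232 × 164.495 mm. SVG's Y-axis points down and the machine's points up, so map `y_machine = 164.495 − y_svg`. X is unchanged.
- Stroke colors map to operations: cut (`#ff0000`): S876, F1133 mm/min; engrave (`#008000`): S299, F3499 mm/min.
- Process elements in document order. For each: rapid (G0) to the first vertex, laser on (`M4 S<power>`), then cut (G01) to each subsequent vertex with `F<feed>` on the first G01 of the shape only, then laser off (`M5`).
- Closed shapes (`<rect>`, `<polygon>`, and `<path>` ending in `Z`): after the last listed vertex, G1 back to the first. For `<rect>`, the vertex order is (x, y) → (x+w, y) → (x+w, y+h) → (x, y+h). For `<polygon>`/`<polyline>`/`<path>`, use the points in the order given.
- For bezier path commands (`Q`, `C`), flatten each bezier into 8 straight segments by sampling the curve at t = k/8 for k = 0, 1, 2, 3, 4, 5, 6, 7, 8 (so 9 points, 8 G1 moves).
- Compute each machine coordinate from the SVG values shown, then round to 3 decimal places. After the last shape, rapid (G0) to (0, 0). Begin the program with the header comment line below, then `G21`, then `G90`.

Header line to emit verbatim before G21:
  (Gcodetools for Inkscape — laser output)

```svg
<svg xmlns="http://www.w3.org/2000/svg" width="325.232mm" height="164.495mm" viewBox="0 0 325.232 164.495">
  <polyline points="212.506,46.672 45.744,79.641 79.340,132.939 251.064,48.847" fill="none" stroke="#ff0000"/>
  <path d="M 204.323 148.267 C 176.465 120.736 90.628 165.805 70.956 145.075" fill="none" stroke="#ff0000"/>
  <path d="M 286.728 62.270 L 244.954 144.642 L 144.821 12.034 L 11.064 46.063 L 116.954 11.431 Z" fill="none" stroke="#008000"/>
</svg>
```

1 u = 1 mm; y_m = 164.495 − y.

[1] `<polyline>` open polyline, #ff0000→cut S876 F1133: (212.506,117.823) → (45.744,84.854) → (79.340,31.556) → (251.064,115.648)

[2] `<path>` cubic bezier, #ff0000→cut S876 F1133: (204.323,16.228) → (191.401,23.419) → (174.498,25.426) → (155.070,23.871) → (134.570,20.374) → (114.454,16.559) → (96.176,14.047) → (81.192,14.460) → (70.956,19.420)

[3] `<path>` closed polygon, #008000→engrave S299 F3499: (286.728,102.225) → (244.954,19.853) → (144.821,152.461) → (11.064,118.432) → (116.954,153.064) → (286.728,102.225) (closed)

(Gcodetools for Inkscape — laser output)
G21
G90
G0 X212.506 Y117.823
M4 S876
G01 X45.744 Y84.854 F1133
G01 X79.340 Y31.556
G01 X251.064 Y115.648
M5
G0 X204.323 Y16.228
M4 S876
G01 X191.401 Y23.419 F1133
G01 X174.498 Y25.426
G01 X155.070 Y23.871
G01 X134.570 Y20.374
G01 X114.454 Y16.559
G01 X96.176 Y14.047
G01 X81.192 Y14.460
G01 X70.956 Y19.420
M5
G0 X286.728 Y102.225
M4 S299
G01 X244.954 Y19.853 F3499
G01 X144.821 Y152.461
G01 X11.064 Y118.432
G01 X116.954 Y153.064
G01 X286.728 Y102.225
M5
G0 X0.000 Y0.000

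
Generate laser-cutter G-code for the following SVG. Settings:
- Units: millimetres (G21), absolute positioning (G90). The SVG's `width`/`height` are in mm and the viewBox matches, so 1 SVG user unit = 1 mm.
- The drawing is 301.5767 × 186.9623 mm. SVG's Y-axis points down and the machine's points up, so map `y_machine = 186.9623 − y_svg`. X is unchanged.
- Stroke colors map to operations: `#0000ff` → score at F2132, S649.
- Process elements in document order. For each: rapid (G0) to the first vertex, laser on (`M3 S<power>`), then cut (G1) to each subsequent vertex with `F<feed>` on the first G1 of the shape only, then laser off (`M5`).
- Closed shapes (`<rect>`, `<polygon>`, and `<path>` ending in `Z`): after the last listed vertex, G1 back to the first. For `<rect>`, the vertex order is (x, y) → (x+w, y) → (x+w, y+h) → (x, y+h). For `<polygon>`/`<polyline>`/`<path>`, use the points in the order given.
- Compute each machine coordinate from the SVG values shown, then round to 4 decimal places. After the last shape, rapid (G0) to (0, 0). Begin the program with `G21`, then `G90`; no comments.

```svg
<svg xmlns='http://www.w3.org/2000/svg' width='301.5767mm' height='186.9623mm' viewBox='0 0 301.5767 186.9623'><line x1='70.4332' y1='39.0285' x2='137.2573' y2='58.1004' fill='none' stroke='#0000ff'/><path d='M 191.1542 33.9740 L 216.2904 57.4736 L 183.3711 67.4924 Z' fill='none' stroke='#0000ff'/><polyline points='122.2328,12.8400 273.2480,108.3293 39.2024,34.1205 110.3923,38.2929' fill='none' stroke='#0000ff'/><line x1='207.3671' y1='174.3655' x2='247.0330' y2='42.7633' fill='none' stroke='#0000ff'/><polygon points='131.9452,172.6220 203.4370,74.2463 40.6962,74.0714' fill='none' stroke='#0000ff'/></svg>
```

1 u = 1 mm; y_m = 186.9623 − y.

[1] `<line>` line segment, #0000ff→score S649 F2132: (70.4332,147.9338) → (137.2573,128.8619)

[2] `<path>` regular polygon, #0000ff→score S649 F2132: (191.1542,152.9883) → (216.2904,129.4887) → (183.3711,119.4699) → (191.1542,152.9883) (closed)

[3] `<polyline>` open polyline, #0000ff→score S649 F2132: (122.2328,174.1223) → (273.2480,78.6330) → (39.2024,152.8418) → (110.3923,148.6694)

[4] `<line>` line segment, #0000ff→score S649 F2132: (207.3671,12.5968) → (247.0330,144.1990)

[5] `<polygon>` closed polygon, #0000ff→score S649 F2132: (131.9452,14.3403) → (203.4370,112.7160) → (40.6962,112.8909) → (131.9452,14.3403) (closed)

G21
G90
G0 X70.4332 Y147.9338
M3 S649
G1 X137.2573 Y128.8619 F2132
M5
G0 X191.1542 Y152.9883
M3 S649
G1 X216.2904 Y129.4887 F2132
G1 X183.3711 Y119.4699
G1 X191.1542 Y152.9883
M5
G0 X122.2328 Y174.1223
M3 S649
G1 X273.2480 Y78.6330 F2132
G1 X39.2024 Y152.8418
G1 X110.3923 Y148.6694
M5
G0 X207.3671 Y12.5968
M3 S649
G1 X247.0330 Y144.1990 F2132
M5
G0 X131.9452 Y14.3403
M3 S649
G1 X203.4370 Y112.7160 F2132
G1 X40.6962 Y112.8909
G1 X131.9452 Y14.3403
M5
G0 X0.0000 Y0.0000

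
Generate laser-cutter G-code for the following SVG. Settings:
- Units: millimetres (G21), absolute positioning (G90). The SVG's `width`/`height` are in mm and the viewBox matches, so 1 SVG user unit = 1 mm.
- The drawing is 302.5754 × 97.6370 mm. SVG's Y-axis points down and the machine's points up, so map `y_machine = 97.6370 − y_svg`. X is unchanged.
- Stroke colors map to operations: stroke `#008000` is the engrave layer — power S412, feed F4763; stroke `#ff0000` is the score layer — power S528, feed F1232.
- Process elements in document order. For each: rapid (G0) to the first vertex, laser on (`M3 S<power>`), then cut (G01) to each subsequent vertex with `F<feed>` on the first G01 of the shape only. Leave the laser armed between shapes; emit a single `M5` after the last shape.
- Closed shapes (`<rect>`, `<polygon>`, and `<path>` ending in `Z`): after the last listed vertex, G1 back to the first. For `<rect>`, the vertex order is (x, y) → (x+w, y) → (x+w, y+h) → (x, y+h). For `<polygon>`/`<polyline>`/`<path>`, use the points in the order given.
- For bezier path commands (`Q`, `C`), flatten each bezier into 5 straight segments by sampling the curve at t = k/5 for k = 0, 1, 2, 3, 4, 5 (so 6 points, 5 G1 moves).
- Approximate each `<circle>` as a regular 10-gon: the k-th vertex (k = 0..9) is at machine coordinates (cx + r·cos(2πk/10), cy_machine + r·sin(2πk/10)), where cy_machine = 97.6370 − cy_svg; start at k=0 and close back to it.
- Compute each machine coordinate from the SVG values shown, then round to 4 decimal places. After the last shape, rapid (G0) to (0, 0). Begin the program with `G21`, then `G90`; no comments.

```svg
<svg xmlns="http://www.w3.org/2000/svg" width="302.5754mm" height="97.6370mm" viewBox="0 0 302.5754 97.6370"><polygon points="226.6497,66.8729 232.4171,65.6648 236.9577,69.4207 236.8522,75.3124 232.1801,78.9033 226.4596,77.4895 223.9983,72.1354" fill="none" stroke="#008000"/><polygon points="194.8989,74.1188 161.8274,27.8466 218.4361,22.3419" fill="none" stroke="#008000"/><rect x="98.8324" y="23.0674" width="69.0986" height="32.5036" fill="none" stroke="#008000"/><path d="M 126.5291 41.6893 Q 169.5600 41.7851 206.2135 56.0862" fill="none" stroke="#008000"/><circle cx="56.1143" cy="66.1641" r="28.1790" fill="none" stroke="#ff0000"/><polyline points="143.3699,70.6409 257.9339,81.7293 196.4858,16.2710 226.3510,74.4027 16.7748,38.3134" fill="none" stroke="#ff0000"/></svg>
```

Since the viewBox matches the mm dimensions, user units are millimetres directly. The only transform is the Y-flip y_m = 97.6370 − y_svg.

Shape 1 is a regular polygon drawn with `<polygon>`. Its stroke #008000 means engrave at S412, F4763. After flipping Y the toolpath is (226.6497,30.7641) → (232.4171,31.9722) → (236.9577,28.2163) → (236.8522,22.3246) → (232.1801,18.7337) → (226.4596,20.1475) → (223.9983,25.5016) → (226.6497,30.7641), returning to the start.

Shape 2 is a regular polygon drawn with `<polygon>`. Its stroke #008000 means engrave at S412, F4763. After flipping Y the toolpath is (194.8989,23.5182) → (161.8274,69.7904) → (218.4361,75.2951) → (194.8989,23.5182), returning to the start.

Shape 3 is a rectangle drawn with `<rect>`. Its stroke #008000 means engrave at S412, F4763. After flipping Y the toolpath is (98.8324,74.5696) → (167.9310,74.5696) → (167.9310,42.0660) → (98.8324,42.0660) → (98.8324,74.5696), returning to the start.

Shape 4 is a quadratic bezier drawn with `<path>`. Its stroke #008000 means engrave at S412, F4763. After flipping Y the toolpath is (126.5291,55.9477) → (143.4864,55.3412) → (159.9334,53.5982) → (175.8703,50.7188) → (191.2970,46.7030) → (206.2135,41.5508).

Shape 5 is a circle drawn with `<circle>`. Its stroke #ff0000 means score at S528, F1232. After flipping Y the toolpath is (84.2933,31.4729) → (78.9116,48.0361) → (64.8221,58.2727) → (47.4065,58.2727) → (33.3170,48.0361) → (27.9353,31.4729) → (33.3170,14.9097) → (47.4065,4.6731) → (64.8221,4.6731) → (78.9116,14.9097) → (84.2933,31.4729), returning to the start.

Shape 6 is a open polyline drawn with `<polyline>`. Its stroke #ff0000 means score at S528, F1232. After flipping Y the toolpath is (143.3699,26.9961) → (257.9339,15.9077) → (196.4858,81.3660) → (226.3510,23.2343) → (16.7748,59.3236).

G21
G90
G0 X226.6497 Y30.7641
M3 S412
G01 X232.4171 Y31.9722 F4763
G01 X236.9577 Y28.2163
G01 X236.8522 Y22.3246
G01 X232.1801 Y18.7337
G01 X226.4596 Y20.1475
G01 X223.9983 Y25.5016
G01 X226.6497 Y30.7641
G0 X194.8989 Y23.5182
M3 S412
G01 X161.8274 Y69.7904 F4763
G01 X218.4361 Y75.2951
G01 X194.8989 Y23.5182
G0 X98.8324 Y74.5696
M3 S412
G01 X167.9310 Y74.5696 F4763
G01 X167.9310 Y42.0660
G01 X98.8324 Y42.0660
G01 X98.8324 Y74.5696
G0 X126.5291 Y55.9477
M3 S412
G01 X143.4864 Y55.3412 F4763
G01 X159.9334 Y53.5982
G01 X175.8703 Y50.7188
G01 X191.2970 Y46.7030
G01 X206.2135 Y41.5508
G0 X84.2933 Y31.4729
M3 S528
G01 X78.9116 Y48.0361 F1232
G01 X64.8221 Y58.2727
G01 X47.4065 Y58.2727
G01 X33.3170 Y48.0361
G01 X27.9353 Y31.4729
G01 X33.3170 Y14.9097
G01 X47.4065 Y4.6731
G01 X64.8221 Y4.6731
G01 X78.9116 Y14.9097
G01 X84.2933 Y31.4729
G0 X143.3699 Y26.9961
M3 S528
G01 X257.9339 Y15.9077 F1232
G01 X196.4858 Y81.3660
G01 X226.3510 Y23.2343
G01 X16.7748 Y59.3236
M5
G0 X0.0000 Y0.0000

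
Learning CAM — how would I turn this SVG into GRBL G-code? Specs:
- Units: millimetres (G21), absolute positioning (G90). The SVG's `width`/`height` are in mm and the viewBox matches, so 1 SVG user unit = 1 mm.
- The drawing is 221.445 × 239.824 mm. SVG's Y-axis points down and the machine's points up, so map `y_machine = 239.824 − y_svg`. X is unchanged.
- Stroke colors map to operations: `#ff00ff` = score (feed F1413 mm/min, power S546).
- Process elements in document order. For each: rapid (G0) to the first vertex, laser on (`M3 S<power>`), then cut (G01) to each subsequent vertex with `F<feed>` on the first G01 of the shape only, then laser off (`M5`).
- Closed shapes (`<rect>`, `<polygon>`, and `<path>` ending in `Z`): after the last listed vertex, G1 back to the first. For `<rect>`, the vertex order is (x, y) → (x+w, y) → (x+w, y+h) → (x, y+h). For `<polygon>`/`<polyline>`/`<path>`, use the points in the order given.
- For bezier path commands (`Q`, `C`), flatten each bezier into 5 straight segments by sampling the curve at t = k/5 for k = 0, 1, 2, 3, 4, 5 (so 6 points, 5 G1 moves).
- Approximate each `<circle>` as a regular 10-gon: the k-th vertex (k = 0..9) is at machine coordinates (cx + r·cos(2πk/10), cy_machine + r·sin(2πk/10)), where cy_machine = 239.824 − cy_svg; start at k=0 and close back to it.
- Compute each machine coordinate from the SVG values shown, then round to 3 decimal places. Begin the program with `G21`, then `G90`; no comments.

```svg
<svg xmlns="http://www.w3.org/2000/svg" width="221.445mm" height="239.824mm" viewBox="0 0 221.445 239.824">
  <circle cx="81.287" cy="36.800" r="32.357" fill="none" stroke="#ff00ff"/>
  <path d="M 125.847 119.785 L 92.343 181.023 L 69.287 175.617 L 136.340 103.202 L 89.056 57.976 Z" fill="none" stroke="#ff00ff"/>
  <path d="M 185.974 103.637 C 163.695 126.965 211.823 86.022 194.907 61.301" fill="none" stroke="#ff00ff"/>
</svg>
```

G21
G90
G0 X113.644 Y203.024
M3 S546
G01 X107.464 Y222.043 F1413
G01 X91.286 Y233.797
G01 X71.288 Y233.797
G01 X55.110 Y222.043
G01 X48.930 Y203.024
G01 X55.110 Y184.005
G01 X71.288 Y172.251
G01 X91.286 Y172.251
G01 X107.464 Y184.005
G01 X113.644 Y203.024
M5
G0 X125.847 Y120.039
M3 S546
G01 X92.343 Y58.801 F1413
G01 X69.287 Y64.207
G01 X136.340 Y136.622
G01 X89.056 Y181.848
G01 X125.847 Y120.039
M5
G0 X185.974 Y136.187
M3 S546
G01 X179.972 Y129.259 F1413
G01 X184.366 Y133.892
G01 X192.654 Y146.223
G01 X198.335 Y162.388
G01 X194.907 Y178.523
M5

1 u = 1 mm; y_m = 239.824 − y.

[1] `<circle>` circle, #ff00ff→score S546 F1413: (113.644,203.024) → (107.464,222.043) → (91.286,233.797) → (71.288,233.797) → (55.110,222.043) → (48.930,203.024) → (55.110,184.005) → (71.288,172.251) → (91.286,172.251) → (107.464,184.005) → (113.644,203.024) (closed)

[2] `<path>` closed polygon, #ff00ff→score S546 F1413: (125.847,120.039) → (92.343,58.801) → (69.287,64.207) → (136.340,136.622) → (89.056,181.848) → (125.847,120.039) (closed)

[3] `<path>` cubic bezier, #ff00ff→score S546 F1413: (185.974,136.187) → (179.972,129.259) → (184.366,133.892) → (192.654,146.223) → (198.335,162.388) → (194.907,178.523)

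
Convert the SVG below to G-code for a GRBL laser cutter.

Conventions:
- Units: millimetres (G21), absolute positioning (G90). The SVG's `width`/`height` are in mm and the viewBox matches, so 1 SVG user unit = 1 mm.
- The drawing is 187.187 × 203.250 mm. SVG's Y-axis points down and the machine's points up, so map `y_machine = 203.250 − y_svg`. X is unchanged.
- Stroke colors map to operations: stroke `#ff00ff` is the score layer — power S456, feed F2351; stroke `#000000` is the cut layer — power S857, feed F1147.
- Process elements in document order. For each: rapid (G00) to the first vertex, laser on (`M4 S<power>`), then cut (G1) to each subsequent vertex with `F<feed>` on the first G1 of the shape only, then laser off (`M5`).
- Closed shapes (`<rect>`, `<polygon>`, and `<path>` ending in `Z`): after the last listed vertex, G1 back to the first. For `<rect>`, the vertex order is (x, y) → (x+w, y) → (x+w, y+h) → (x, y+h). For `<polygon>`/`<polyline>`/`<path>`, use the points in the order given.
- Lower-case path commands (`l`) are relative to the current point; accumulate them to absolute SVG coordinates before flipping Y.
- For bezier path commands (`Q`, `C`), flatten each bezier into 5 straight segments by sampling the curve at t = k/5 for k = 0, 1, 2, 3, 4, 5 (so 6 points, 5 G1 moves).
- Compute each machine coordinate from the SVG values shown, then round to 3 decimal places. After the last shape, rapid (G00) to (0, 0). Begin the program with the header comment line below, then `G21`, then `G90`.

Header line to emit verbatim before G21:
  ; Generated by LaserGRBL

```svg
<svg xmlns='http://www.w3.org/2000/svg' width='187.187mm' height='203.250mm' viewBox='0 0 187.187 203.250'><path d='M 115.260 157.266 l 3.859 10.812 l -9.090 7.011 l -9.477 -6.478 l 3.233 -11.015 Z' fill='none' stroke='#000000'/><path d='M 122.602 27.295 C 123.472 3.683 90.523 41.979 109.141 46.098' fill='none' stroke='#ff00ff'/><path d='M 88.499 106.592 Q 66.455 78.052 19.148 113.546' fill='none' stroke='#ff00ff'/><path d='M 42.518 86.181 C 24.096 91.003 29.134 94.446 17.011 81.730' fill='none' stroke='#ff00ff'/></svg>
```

; Generated by LaserGRBL
G21
G90
G00 X115.260 Y45.984
M4 S857
G1 X119.119 Y35.172 F1147
G1 X110.029 Y28.161
G1 X100.552 Y34.639
G1 X103.785 Y45.654
G1 X115.260 Y45.984
M5
G00 X122.602 Y175.955
M4 S456
G1 X119.749 Y183.462 F2351
G1 X112.878 Y180.723
G1 X106.087 Y172.350
G1 X103.475 Y162.956
G1 X109.141 Y157.152
M5
G00 X88.499 Y96.658
M4 S456
G1 X78.671 Y105.513 F2351
G1 X66.822 Y109.245
G1 X52.952 Y107.854
G1 X37.060 Y101.340
G1 X19.148 Y89.704
M5
G00 X42.518 Y117.069
M4 S456
G1 X33.955 Y114.460 F2351
G1 X29.073 Y112.890
G1 X25.921 Y113.071
G1 X22.550 Y115.711
G1 X17.011 Y121.520
M5
G00 X0.000 Y0.000

Since the viewBox matches the mm dimensions, user units are millimetres directly. The only transform is the Y-flip y_m = 203.250 − y_svg.

Shape 1 is a regular polygon drawn with `<path>`. Its stroke #000000 means cut at S857, F1147. After flipping Y the toolpath is (115.260,45.984) → (119.119,35.172) → (110.029,28.161) → (100.552,34.639) → (103.785,45.654) → (115.260,45.984), returning to the start.

Shape 2 is a cubic bezier drawn with `<path>`. Its stroke #ff00ff means score at S456, F2351. After flipping Y the toolpath is (122.602,175.955) → (119.749,183.462) → (112.878,180.723) → (106.087,172.350) → (103.475,162.956) → (109.141,157.152).

Shape 3 is a quadratic bezier drawn with `<path>`. Its stroke #ff00ff means score at S456, F2351. After flipping Y the toolpath is (88.499,96.658) → (78.671,105.513) → (66.822,109.245) → (52.952,107.854) → (37.060,101.340) → (19.148,89.704).

Shape 4 is a cubic bezier drawn with `<path>`. Its stroke #ff00ff means score at S456, F2351. After flipping Y the toolpath is (42.518,117.069) → (33.955,114.460) → (29.073,112.890) → (25.921,113.071) → (22.550,115.711) → (17.011,121.520).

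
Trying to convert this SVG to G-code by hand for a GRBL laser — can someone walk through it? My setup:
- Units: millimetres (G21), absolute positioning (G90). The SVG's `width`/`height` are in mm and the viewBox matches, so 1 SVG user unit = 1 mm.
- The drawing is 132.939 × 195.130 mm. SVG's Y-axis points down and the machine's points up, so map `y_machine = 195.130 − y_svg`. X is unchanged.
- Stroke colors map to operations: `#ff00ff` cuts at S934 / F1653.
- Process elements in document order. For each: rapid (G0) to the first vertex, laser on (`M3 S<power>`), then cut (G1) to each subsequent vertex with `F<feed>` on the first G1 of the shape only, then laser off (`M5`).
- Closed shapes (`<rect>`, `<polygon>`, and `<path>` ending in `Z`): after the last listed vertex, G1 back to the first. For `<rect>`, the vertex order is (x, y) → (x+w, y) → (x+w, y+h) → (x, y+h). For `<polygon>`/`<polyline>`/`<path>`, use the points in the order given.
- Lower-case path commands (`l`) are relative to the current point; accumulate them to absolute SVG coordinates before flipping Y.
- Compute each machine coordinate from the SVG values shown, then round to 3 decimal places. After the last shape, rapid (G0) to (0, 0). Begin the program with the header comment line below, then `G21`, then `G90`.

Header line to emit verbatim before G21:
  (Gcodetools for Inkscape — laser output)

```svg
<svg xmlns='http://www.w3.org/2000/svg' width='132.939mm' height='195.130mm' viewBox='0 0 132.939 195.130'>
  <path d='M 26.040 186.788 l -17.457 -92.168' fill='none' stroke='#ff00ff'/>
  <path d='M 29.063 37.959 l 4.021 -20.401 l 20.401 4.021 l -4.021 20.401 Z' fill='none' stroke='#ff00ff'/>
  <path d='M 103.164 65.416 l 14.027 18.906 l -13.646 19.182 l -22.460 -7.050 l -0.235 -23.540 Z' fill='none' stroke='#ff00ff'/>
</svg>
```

(Gcodetools for Inkscape — laser output)
G21
G90
G0 X26.040 Y8.342
M3 S934
G1 X8.583 Y100.510 F1653
M5
G0 X29.063 Y157.171
M3 S934
G1 X33.084 Y177.572 F1653
G1 X53.485 Y173.551
G1 X49.464 Y153.150
G1 X29.063 Y157.171
M5
G0 X103.164 Y129.714
M3 S934
G1 X117.191 Y110.808 F1653
G1 X103.545 Y91.626
G1 X81.085 Y98.676
G1 X80.850 Y122.216
G1 X103.164 Y129.714
M5
G0 X0.000 Y0.000

Since the viewBox matches the mm dimensions, user units are millimetres directly. The only transform is the Y-flip y_m = 195.130 − y_svg.

Shape 1 is a line segment drawn with `<path>`. Its stroke #ff00ff means cut at S934, F1653. After flipping Y the toolpath is (26.040,8.342) → (8.583,100.510).

Shape 2 is a regular polygon drawn with `<path>`. Its stroke #ff00ff means cut at S934, F1653. After flipping Y the toolpath is (29.063,157.171) → (33.084,177.572) → (53.485,173.551) → (49.464,153.150) → (29.063,157.171), returning to the start.

Shape 3 is a regular polygon drawn with `<path>`. Its stroke #ff00ff means cut at S934, F1653. After flipping Y the toolpath is (103.164,129.714) → (117.191,110.808) → (103.545,91.626) → (81.085,98.676) → (80.850,122.216) → (103.164,129.714), returning to the start.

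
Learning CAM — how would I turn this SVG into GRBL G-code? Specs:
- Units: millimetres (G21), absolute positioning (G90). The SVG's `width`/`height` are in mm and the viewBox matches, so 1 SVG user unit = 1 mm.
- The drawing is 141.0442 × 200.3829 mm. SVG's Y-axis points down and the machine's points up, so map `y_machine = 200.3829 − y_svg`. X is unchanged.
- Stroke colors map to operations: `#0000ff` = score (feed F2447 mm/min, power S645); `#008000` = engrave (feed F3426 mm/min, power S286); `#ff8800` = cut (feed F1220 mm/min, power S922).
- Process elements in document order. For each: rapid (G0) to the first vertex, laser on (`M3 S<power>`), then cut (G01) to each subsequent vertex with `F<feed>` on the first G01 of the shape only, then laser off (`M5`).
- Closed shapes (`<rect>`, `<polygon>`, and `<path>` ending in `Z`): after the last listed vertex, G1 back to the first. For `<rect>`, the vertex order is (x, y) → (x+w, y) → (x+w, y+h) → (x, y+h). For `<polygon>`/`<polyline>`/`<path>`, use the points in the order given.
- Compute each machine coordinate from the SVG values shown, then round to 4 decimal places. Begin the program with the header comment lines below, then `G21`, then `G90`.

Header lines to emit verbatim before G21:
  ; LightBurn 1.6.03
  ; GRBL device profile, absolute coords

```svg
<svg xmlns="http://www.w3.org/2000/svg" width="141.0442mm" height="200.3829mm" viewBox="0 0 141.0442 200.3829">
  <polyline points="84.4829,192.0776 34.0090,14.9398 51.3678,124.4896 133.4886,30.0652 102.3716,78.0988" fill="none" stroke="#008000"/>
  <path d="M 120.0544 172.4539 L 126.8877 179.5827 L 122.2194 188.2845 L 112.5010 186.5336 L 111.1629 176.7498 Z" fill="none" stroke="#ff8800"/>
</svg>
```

; LightBurn 1.6.03
; GRBL device profile, absolute coords
G21
G90
G0 X84.4829 Y8.3053
M3 S286
G01 X34.0090 Y185.4431 F3426
G01 X51.3678 Y75.8933
G01 X133.4886 Y170.3177
G01 X102.3716 Y122.2841
M5
G0 X120.0544 Y27.9290
M3 S922
G01 X126.8877 Y20.8002 F1220
G01 X122.2194 Y12.0984
G01 X112.5010 Y13.8493
G01 X111.1629 Y23.6331
G01 X120.0544 Y27.9290
M5

1 u = 1 mm; y_m = 200.3829 − y.

[1] `<polyline>` open polyline, #008000→engrave S286 F3426: (84.4829,8.3053) → (34.0090,185.4431) → (51.3678,75.8933) → (133.4886,170.3177) → (102.3716,122.2841)

[2] `<path>` regular polygon, #ff8800→cut S922 F1220: (120.0544,27.9290) → (126.8877,20.8002) → (122.2194,12.0984) → (112.5010,13.8493) → (111.1629,23.6331) → (120.0544,27.9290) (closed)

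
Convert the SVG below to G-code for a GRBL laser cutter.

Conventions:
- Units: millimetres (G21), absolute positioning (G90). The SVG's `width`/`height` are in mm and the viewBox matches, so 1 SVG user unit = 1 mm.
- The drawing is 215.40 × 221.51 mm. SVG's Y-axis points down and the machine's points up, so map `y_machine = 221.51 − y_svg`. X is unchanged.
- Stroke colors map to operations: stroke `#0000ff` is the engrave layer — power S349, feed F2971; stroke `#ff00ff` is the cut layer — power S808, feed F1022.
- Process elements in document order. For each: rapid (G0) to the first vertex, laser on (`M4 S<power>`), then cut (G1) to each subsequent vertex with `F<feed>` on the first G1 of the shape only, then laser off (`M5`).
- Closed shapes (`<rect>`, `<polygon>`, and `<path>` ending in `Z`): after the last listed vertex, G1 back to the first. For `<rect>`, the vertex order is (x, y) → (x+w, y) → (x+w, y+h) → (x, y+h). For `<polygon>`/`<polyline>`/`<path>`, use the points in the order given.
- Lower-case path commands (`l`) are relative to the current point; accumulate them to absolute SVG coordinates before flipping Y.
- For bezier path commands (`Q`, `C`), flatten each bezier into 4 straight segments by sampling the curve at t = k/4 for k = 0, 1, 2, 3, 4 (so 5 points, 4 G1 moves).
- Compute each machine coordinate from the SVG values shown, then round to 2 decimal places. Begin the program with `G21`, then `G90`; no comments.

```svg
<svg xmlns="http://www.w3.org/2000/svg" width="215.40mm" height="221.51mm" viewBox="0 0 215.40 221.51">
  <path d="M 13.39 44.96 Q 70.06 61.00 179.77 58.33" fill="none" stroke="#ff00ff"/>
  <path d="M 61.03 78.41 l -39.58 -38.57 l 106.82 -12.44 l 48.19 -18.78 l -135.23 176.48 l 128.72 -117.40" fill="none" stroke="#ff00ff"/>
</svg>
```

Since the viewBox matches the mm dimensions, user units are millimetres directly. The only transform is the Y-flip y_m = 221.51 − y_svg.

Shape 1 is a quadratic bezier drawn with `<path>`. Its stroke #ff00ff means cut at S808, F1022. After flipping Y the toolpath is (13.39,176.55) → (45.04,169.70) → (83.32,165.19) → (128.23,163.01) → (179.77,163.18).

Shape 2 is a open polyline drawn with `<path>`. Its stroke #ff00ff means cut at S808, F1022. After flipping Y the toolpath is (61.03,143.10) → (21.45,181.67) → (128.27,194.11) → (176.46,212.89) → (41.23,36.41) → (169.95,153.81).

G21
G90
G0 X13.39 Y176.55
M4 S808
G1 X45.04 Y169.70 F1022
G1 X83.32 Y165.19
G1 X128.23 Y163.01
G1 X179.77 Y163.18
M5
G0 X61.03 Y143.10
M4 S808
G1 X21.45 Y181.67 F1022
G1 X128.27 Y194.11
G1 X176.46 Y212.89
G1 X41.23 Y36.41
G1 X169.95 Y153.81
M5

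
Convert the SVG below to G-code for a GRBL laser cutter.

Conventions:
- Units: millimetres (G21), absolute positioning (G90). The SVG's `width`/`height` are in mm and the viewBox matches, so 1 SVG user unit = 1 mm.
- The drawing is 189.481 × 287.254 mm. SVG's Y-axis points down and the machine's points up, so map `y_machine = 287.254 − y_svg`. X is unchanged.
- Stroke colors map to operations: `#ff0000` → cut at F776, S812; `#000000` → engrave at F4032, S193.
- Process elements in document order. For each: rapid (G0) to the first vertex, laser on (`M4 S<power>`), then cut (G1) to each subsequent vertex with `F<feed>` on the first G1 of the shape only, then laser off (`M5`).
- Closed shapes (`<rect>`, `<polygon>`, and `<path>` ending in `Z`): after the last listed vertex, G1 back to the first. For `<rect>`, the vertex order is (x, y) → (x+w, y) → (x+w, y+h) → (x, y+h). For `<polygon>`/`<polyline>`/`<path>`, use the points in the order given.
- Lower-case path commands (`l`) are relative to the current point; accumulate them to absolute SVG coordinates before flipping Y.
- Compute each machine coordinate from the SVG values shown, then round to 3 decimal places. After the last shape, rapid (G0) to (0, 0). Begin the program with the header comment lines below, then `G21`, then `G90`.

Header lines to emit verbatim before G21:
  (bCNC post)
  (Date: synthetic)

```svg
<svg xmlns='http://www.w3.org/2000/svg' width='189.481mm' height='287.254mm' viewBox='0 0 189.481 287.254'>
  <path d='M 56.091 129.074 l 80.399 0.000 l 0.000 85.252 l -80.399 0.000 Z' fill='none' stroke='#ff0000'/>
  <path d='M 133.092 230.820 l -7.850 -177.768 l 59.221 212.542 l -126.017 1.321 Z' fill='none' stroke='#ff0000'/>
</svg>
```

(bCNC post)
(Date: synthetic)
G21
G90
G0 X56.091 Y158.180
M4 S812
G1 X136.490 Y158.180 F776
G1 X136.490 Y72.928
G1 X56.091 Y72.928
G1 X56.091 Y158.180
M5
G0 X133.092 Y56.434
M4 S812
G1 X125.242 Y234.202 F776
G1 X184.463 Y21.660
G1 X58.446 Y20.339
G1 X133.092 Y56.434
M5
G0 X0.000 Y0.000

1 u = 1 mm; y_m = 287.254 − y.

[1] `<path>` rectangle, #ff0000→cut S812 F776: (56.091,158.180) → (136.490,158.180) → (136.490,72.928) → (56.091,72.928) → (56.091,158.180) (closed)

[2] `<path>` closed polygon, #ff0000→cut S812 F776: (133.092,56.434) → (125.242,234.202) → (184.463,21.660) → (58.446,20.339) → (133.092,56.434) (closed)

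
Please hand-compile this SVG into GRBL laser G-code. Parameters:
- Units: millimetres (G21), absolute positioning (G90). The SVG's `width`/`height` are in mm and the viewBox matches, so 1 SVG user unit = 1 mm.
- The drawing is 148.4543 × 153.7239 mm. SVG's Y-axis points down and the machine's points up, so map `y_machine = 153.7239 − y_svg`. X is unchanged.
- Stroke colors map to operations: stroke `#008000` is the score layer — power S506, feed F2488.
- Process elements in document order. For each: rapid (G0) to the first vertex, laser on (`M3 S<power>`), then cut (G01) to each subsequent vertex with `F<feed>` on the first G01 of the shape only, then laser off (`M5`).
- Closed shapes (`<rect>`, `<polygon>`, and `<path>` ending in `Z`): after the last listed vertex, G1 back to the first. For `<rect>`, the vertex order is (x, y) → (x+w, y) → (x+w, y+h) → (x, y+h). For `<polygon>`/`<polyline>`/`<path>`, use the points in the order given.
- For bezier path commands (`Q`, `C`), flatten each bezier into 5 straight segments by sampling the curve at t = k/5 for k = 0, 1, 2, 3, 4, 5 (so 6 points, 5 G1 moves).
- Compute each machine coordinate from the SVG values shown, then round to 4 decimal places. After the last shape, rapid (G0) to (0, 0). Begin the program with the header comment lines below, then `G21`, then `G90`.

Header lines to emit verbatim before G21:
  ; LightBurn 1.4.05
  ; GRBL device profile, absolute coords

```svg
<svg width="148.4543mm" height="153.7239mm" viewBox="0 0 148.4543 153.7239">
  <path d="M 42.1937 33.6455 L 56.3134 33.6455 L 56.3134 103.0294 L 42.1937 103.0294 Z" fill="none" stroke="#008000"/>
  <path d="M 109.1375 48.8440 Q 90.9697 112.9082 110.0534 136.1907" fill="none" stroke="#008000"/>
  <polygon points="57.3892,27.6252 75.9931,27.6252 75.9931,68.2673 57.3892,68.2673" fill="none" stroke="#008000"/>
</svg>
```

; LightBurn 1.4.05
; GRBL device profile, absolute coords
G21
G90
G0 X42.1937 Y120.0784
M3 S506
G01 X56.3134 Y120.0784 F2488
G01 X56.3134 Y50.6945
G01 X42.1937 Y50.6945
G01 X42.1937 Y120.0784
M5
G0 X109.1375 Y104.8799
M3 S506
G01 X103.3604 Y80.8855 F2488
G01 X100.5635 Y60.1536
G01 X100.7467 Y42.6843
G01 X103.9100 Y28.4775
G01 X110.0534 Y17.5332
M5
G0 X57.3892 Y126.0987
M3 S506
G01 X75.9931 Y126.0987 F2488
G01 X75.9931 Y85.4566
G01 X57.3892 Y85.4566
G01 X57.3892 Y126.0987
M5
G0 X0.0000 Y0.0000

viewBox `0 0 148.4543 153.7239` with mm width/height → 1 unit = 1 mm. Flip: y_m = 153.7239 − y_svg.

**Shape 1** — `<path>` rectangle, stroke `#008000` → score (S506, F2488). Machine vertices: (42.1937,120.0784) → (56.3134,120.0784) → (56.3134,50.6945) → (42.1937,50.6945) → (42.1937,120.0784). Closed: final G1 returns to the first vertex.

**Shape 2** — `<path>` quadratic bezier, stroke `#008000` → score (S506, F2488). Control points (SVG): P0=(109.1375,48.8440), P1=(90.9697,112.9082), P2=(110.0534,136.1907); sampled at t=k/5. Machine vertices: (109.1375,104.8799) → (103.3604,80.8855) → (100.5635,60.1536) → (100.7467,42.6843) → (103.9100,28.4775) → (110.0534,17.5332). Open path.

**Shape 3** — `<polygon>` rectangle, stroke `#008000` → score (S506, F2488). Machine vertices: (57.3892,126.0987) → (75.9931,126.0987) → (75.9931,85.4566) → (57.3892,85.4566) → (57.3892,126.0987). Closed: final G1 returns to the first vertex.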